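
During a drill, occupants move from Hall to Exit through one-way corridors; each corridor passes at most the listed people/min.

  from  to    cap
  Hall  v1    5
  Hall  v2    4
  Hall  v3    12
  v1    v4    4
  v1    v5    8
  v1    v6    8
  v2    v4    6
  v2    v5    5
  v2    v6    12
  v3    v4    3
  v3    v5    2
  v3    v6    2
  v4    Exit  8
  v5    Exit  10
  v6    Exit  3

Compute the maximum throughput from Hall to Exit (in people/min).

Augment Hall→v1→v4→Exit: bottleneck 4, flow now 4.
Augment Hall→v1→v5→Exit: bottleneck 1, flow now 5.
Augment Hall→v2→v4→Exit: bottleneck 4, flow now 9.
Augment Hall→v3→v5→Exit: bottleneck 2, flow now 11.
Augment Hall→v3→v6→Exit: bottleneck 2, flow now 13.
Augment Hall→v3→v4→v1→v5→Exit: bottleneck 3, flow now 16. (uses reverse residual edge)
No augmenting path remains; maximum flow = 16.
In the residual graph, reachable from Hall: {Hall, v3}.
Min-cut edges: Hall→v1 (5), Hall→v2 (4), v3→v4 (3), v3→v5 (2), v3→v6 (2); capacity 5 + 4 + 3 + 2 + 2 = 16.
This cut is saturated, so no flow can exceed 16.

16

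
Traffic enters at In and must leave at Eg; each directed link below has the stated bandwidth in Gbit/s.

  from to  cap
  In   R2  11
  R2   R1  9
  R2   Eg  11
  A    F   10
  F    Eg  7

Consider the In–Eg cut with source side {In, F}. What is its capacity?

Edges leaving {In, F}: In→R2 (11), F→Eg (7).
Cut capacity = 11 + 7 = 18.

18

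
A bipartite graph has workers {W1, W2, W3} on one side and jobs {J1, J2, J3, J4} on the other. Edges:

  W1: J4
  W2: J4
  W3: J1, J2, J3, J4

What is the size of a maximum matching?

2

Unit-capacity flow: source→left, listed edges, right→sink; max matching = max flow.
Augmenting path W1→J4 (+1); matched 1.
Augmenting path W3→J1 (+1); matched 2.
No augmenting path remains; maximum matching = 2.
König certificate: {W3, J4} is a vertex cover of size 2 (every listed pair touches it), so no matching can be larger.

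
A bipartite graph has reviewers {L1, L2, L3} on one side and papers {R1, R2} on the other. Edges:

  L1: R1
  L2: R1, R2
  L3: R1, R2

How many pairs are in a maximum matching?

2

Unit-capacity flow: source→left, listed edges, right→sink; max matching = max flow.
Augmenting path L1→R1 (+1); matched 1.
Augmenting path L2→R2 (+1); matched 2.
No augmenting path remains; maximum matching = 2.
König certificate: {R1, R2} is a vertex cover of size 2 (every listed pair touches it), so no matching can be larger.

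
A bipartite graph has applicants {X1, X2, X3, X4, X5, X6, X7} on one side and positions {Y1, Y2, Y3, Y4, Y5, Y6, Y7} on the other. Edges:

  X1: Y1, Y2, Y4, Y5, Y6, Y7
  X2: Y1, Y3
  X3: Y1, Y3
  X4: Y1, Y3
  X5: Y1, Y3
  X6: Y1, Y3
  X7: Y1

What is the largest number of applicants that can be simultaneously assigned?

Unit-capacity flow: source→left, listed edges, right→sink; max matching = max flow.
Augmenting path X1→Y1 (+1); matched 1.
Augmenting path X2→Y3 (+1); matched 2.
Augmenting path X3→Y1→X1→Y2 (+1); matched 3.
No augmenting path remains; maximum matching = 3.
König certificate: {X1, Y1, Y3} is a vertex cover of size 3 (every listed pair touches it), so no matching can be larger.

3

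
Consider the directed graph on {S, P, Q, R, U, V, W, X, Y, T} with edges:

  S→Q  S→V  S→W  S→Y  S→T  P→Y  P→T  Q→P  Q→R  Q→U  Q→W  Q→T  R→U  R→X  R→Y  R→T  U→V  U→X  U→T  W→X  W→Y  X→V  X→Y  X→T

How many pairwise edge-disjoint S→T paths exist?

Assign every edge capacity 1; by Menger, the answer equals the max flow.
Path S→T (+1); total 1.
Path S→Q→T (+1); total 2.
Path S→W→X→T (+1); total 3.
No residual S→T path; max flow = 3.
Certifying cut of size 3: {S→Q, S→T, S→W}.

3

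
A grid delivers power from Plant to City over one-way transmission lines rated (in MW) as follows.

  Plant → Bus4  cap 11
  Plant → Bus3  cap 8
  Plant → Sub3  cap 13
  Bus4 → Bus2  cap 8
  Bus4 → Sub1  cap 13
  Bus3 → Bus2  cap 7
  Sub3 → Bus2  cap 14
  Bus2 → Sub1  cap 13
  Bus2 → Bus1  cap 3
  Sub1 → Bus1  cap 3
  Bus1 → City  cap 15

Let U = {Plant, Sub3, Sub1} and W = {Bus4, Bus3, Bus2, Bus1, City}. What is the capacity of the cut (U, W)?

36

Edges leaving {Plant, Sub3, Sub1}: Plant→Bus4 (11), Plant→Bus3 (8), Sub3→Bus2 (14), Sub1→Bus1 (3).
Cut capacity = 11 + 8 + 14 + 3 = 36.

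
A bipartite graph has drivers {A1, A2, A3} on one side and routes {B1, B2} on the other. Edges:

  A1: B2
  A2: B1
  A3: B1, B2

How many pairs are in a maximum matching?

2

Unit-capacity flow: source→left, listed edges, right→sink; max matching = max flow.
Augmenting path A1→B2 (+1); matched 1.
Augmenting path A2→B1 (+1); matched 2.
No augmenting path remains; maximum matching = 2.
König certificate: {B1, B2} is a vertex cover of size 2 (every listed pair touches it), so no matching can be larger.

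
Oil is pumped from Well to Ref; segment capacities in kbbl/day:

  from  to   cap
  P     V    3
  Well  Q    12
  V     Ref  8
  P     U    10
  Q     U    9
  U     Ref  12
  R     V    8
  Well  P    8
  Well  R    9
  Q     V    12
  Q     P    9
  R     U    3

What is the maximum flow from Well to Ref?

20

Augment Well→P→U→Ref: bottleneck 8, flow now 8.
Augment Well→Q→U→Ref: bottleneck 4, flow now 12.
Augment Well→Q→V→Ref: bottleneck 8, flow now 20.
No augmenting path remains; maximum flow = 20.
In the residual graph, reachable from Well: {Well, P, Q, R, U, V}.
Min-cut edges: U→Ref (12), V→Ref (8); capacity 12 + 8 = 20.
This cut is saturated, so no flow can exceed 20.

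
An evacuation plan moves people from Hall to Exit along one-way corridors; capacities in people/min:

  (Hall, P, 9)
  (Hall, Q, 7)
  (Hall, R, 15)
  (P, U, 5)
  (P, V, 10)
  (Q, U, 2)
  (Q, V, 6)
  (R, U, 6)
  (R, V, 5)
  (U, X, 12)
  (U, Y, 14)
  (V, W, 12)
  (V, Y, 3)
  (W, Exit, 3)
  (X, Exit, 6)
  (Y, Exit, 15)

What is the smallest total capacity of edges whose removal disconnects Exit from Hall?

Augment Hall→P→U→X→Exit: bottleneck 5, flow now 5.
Augment Hall→P→V→W→Exit: bottleneck 3, flow now 8.
Augment Hall→P→V→Y→Exit: bottleneck 1, flow now 9.
Augment Hall→Q→U→X→Exit: bottleneck 1, flow now 10.
Augment Hall→Q→U→Y→Exit: bottleneck 1, flow now 11.
Augment Hall→Q→V→Y→Exit: bottleneck 2, flow now 13.
Augment Hall→R→U→Y→Exit: bottleneck 6, flow now 19.
No augmenting path remains; maximum flow = 19.
By max-flow min-cut, the minimum cut capacity equals the max flow.
In the residual graph, reachable from Hall: {Hall, P, Q, R, V, W}.
Min-cut edges: P→U (5), Q→U (2), R→U (6), V→Y (3), W→Exit (3); capacity 5 + 2 + 6 + 3 + 3 = 19.

19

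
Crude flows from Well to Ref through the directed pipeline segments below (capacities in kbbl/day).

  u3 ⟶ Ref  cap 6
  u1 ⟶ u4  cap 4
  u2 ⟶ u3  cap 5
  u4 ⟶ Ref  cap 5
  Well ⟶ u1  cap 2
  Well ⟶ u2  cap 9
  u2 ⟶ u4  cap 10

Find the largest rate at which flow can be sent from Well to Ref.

Augment Well→u1→u4→Ref: bottleneck 2, flow now 2.
Augment Well→u2→u3→Ref: bottleneck 5, flow now 7.
Augment Well→u2→u4→Ref: bottleneck 3, flow now 10.
No augmenting path remains; maximum flow = 10.
In the residual graph, reachable from Well: {Well, u1, u2, u4}.
Min-cut edges: u2→u3 (5), u4→Ref (5); capacity 5 + 5 = 10.
This cut is saturated, so no flow can exceed 10.

10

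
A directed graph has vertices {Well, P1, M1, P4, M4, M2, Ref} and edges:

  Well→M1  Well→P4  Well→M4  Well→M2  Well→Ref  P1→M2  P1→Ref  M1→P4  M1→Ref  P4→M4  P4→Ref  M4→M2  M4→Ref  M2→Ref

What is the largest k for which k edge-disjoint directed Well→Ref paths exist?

Assign every edge capacity 1; by Menger, the answer equals the max flow.
Path Well→Ref (+1); total 1.
Path Well→M1→Ref (+1); total 2.
Path Well→P4→Ref (+1); total 3.
Path Well→M4→Ref (+1); total 4.
Path Well→M2→Ref (+1); total 5.
No residual Well→Ref path; max flow = 5.
Certifying cut of size 5: {Well→M1, Well→M2, Well→M4, Well→P4, Well→Ref}.

5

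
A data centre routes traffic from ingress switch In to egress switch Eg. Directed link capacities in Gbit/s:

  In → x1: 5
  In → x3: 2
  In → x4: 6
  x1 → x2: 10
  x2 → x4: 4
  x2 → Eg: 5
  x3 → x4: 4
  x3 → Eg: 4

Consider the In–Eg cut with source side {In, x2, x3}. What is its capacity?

Edges leaving {In, x2, x3}: In→x1 (5), In→x4 (6), x2→x4 (4), x2→Eg (5), x3→x4 (4), x3→Eg (4).
Cut capacity = 5 + 6 + 4 + 5 + 4 + 4 = 28.

28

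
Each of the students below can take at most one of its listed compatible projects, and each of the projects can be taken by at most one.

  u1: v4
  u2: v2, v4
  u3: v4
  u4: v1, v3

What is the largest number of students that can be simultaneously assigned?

Unit-capacity flow: source→left, listed edges, right→sink; max matching = max flow.
Augmenting path u1→v4 (+1); matched 1.
Augmenting path u2→v2 (+1); matched 2.
Augmenting path u4→v1 (+1); matched 3.
No augmenting path remains; maximum matching = 3.
König certificate: {u2, u4, v4} is a vertex cover of size 3 (every listed pair touches it), so no matching can be larger.

3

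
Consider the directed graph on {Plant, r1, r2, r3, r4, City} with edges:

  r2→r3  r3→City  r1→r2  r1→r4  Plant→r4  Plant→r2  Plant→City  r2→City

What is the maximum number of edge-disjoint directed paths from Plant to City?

2

Assign every edge capacity 1; by Menger, the answer equals the max flow.
Path Plant→City (+1); total 1.
Path Plant→r2→City (+1); total 2.
No residual Plant→City path; max flow = 2.
Certifying cut of size 2: {Plant→City, Plant→r2}.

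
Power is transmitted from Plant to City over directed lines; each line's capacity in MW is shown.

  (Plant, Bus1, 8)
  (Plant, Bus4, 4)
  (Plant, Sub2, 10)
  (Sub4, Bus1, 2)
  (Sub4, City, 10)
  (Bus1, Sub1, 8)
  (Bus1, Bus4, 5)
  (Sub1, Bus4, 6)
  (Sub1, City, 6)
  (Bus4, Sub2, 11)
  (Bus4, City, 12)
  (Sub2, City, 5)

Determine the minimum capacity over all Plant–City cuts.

17

Augment Plant→Bus4→City: bottleneck 4, flow now 4.
Augment Plant→Sub2→City: bottleneck 5, flow now 9.
Augment Plant→Bus1→Sub1→City: bottleneck 6, flow now 15.
Augment Plant→Bus1→Bus4→City: bottleneck 2, flow now 17.
No augmenting path remains; maximum flow = 17.
By max-flow min-cut, the minimum cut capacity equals the max flow.
In the residual graph, reachable from Plant: {Plant, Sub2}.
Min-cut edges: Plant→Bus1 (8), Plant→Bus4 (4), Sub2→City (5); capacity 8 + 4 + 5 = 17.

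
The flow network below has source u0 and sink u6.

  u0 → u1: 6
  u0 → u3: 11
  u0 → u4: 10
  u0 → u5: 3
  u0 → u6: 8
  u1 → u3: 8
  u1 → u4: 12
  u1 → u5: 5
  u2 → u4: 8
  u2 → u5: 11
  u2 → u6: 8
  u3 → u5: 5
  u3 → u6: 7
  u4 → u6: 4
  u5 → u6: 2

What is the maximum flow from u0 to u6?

Augment u0→u6: bottleneck 8, flow now 8.
Augment u0→u3→u6: bottleneck 7, flow now 15.
Augment u0→u4→u6: bottleneck 4, flow now 19.
Augment u0→u5→u6: bottleneck 2, flow now 21.
No augmenting path remains; maximum flow = 21.
In the residual graph, reachable from u0: {u0, u1, u3, u4, u5}.
Min-cut edges: u0→u6 (8), u3→u6 (7), u4→u6 (4), u5→u6 (2); capacity 8 + 7 + 4 + 2 = 21.
This cut is saturated, so no flow can exceed 21.

21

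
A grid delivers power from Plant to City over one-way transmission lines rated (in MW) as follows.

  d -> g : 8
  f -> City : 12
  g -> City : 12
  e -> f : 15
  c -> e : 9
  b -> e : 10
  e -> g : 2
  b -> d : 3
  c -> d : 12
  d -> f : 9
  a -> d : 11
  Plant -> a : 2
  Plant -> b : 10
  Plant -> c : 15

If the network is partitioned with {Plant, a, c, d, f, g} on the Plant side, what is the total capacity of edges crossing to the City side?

43

Edges leaving {Plant, a, c, d, f, g}: Plant→b (10), c→e (9), f→City (12), g→City (12).
Cut capacity = 10 + 9 + 12 + 12 = 43.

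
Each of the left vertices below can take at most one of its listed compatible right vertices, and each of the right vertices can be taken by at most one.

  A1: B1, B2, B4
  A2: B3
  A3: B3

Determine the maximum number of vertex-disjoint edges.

2

Unit-capacity flow: source→left, listed edges, right→sink; max matching = max flow.
Augmenting path A1→B1 (+1); matched 1.
Augmenting path A2→B3 (+1); matched 2.
No augmenting path remains; maximum matching = 2.
König certificate: {A1, B3} is a vertex cover of size 2 (every listed pair touches it), so no matching can be larger.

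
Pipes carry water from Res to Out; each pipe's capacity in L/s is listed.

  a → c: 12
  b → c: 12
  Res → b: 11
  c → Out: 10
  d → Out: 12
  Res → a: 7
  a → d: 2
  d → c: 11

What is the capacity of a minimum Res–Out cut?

Augment Res→a→c→Out: bottleneck 7, flow now 7.
Augment Res→b→c→Out: bottleneck 3, flow now 10.
Augment Res→b→c→a→d→Out: bottleneck 2, flow now 12. (uses reverse residual edge)
No augmenting path remains; maximum flow = 12.
By max-flow min-cut, the minimum cut capacity equals the max flow.
In the residual graph, reachable from Res: {Res, a, b, c}.
Min-cut edges: a→d (2), c→Out (10); capacity 2 + 10 = 12.

12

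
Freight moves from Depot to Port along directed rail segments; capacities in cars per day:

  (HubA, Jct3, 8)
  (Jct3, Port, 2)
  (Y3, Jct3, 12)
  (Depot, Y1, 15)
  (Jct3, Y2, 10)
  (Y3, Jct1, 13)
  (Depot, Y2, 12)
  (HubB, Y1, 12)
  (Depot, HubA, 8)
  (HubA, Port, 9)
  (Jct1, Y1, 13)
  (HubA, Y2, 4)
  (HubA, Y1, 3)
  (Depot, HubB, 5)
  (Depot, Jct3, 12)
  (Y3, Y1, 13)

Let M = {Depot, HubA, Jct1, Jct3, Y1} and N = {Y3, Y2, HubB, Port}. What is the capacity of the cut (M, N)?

Edges leaving {Depot, HubA, Jct1, Jct3, Y1}: Depot→Y2 (12), Depot→HubB (5), HubA→Y2 (4), HubA→Port (9), Jct3→Y2 (10), Jct3→Port (2).
Cut capacity = 12 + 5 + 4 + 9 + 10 + 2 = 42.

42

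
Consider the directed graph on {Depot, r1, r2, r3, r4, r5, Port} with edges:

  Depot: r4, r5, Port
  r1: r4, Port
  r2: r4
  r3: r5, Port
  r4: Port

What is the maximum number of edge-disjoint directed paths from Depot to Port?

2

Assign every edge capacity 1; by Menger, the answer equals the max flow.
Path Depot→Port (+1); total 1.
Path Depot→r4→Port (+1); total 2.
No residual Depot→Port path; max flow = 2.
Certifying cut of size 2: {Depot→Port, Depot→r4}.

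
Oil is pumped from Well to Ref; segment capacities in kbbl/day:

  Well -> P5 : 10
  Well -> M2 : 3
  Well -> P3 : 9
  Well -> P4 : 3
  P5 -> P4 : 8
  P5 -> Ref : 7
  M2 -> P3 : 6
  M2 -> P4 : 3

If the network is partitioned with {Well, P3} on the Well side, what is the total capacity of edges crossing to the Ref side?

16

Edges leaving {Well, P3}: Well→P5 (10), Well→M2 (3), Well→P4 (3).
Cut capacity = 10 + 3 + 3 = 16.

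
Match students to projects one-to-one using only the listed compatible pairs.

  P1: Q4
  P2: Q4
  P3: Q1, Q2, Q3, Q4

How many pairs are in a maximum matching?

Unit-capacity flow: source→left, listed edges, right→sink; max matching = max flow.
Augmenting path P1→Q4 (+1); matched 1.
Augmenting path P3→Q1 (+1); matched 2.
No augmenting path remains; maximum matching = 2.
König certificate: {P3, Q4} is a vertex cover of size 2 (every listed pair touches it), so no matching can be larger.

2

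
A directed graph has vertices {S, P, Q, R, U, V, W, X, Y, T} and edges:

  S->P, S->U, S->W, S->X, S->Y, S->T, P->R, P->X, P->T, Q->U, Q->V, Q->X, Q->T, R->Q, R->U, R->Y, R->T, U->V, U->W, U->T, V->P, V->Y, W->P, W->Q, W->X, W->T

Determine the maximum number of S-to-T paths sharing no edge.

Assign every edge capacity 1; by Menger, the answer equals the max flow.
Path S→T (+1); total 1.
Path S→P→T (+1); total 2.
Path S→U→T (+1); total 3.
Path S→W→T (+1); total 4.
No residual S→T path; max flow = 4.
Certifying cut of size 4: {S→P, S→T, S→U, S→W}.

4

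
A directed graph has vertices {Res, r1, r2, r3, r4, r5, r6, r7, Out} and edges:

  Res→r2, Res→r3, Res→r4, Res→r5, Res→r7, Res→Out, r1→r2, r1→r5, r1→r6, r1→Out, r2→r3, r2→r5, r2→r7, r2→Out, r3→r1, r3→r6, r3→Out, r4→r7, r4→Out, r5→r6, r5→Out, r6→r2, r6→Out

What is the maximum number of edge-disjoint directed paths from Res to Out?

Assign every edge capacity 1; by Menger, the answer equals the max flow.
Path Res→Out (+1); total 1.
Path Res→r2→Out (+1); total 2.
Path Res→r3→Out (+1); total 3.
Path Res→r4→Out (+1); total 4.
Path Res→r5→Out (+1); total 5.
No residual Res→Out path; max flow = 5.
Certifying cut of size 5: {Res→Out, Res→r2, Res→r3, Res→r4, Res→r5}.

5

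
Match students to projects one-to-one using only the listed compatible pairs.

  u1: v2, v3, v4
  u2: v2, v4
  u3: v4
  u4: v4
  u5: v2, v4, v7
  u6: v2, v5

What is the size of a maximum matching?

Unit-capacity flow: source→left, listed edges, right→sink; max matching = max flow.
Augmenting path u1→v2 (+1); matched 1.
Augmenting path u2→v4 (+1); matched 2.
Augmenting path u5→v7 (+1); matched 3.
Augmenting path u6→v5 (+1); matched 4.
Augmenting path u3→v4→u2→v2→u1→v3 (+1); matched 5.
No augmenting path remains; maximum matching = 5.
König certificate: {u1, u2, u5, u6, v4} is a vertex cover of size 5 (every listed pair touches it), so no matching can be larger.

5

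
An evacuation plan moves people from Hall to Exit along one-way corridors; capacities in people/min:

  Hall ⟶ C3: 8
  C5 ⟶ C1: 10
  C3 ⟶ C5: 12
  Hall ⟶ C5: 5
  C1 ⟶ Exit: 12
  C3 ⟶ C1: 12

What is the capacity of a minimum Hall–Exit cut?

Augment Hall→C3→C1→Exit: bottleneck 8, flow now 8.
Augment Hall→C5→C1→Exit: bottleneck 4, flow now 12.
No augmenting path remains; maximum flow = 12.
By max-flow min-cut, the minimum cut capacity equals the max flow.
In the residual graph, reachable from Hall: {Hall, C3, C5, C1}.
Min-cut edges: C1→Exit (12); capacity 12 = 12.

12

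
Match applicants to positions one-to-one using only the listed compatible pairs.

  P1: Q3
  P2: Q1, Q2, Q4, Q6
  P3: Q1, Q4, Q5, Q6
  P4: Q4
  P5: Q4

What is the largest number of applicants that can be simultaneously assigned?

4

Unit-capacity flow: source→left, listed edges, right→sink; max matching = max flow.
Augmenting path P1→Q3 (+1); matched 1.
Augmenting path P2→Q1 (+1); matched 2.
Augmenting path P3→Q4 (+1); matched 3.
Augmenting path P4→Q4→P3→Q5 (+1); matched 4.
No augmenting path remains; maximum matching = 4.
König certificate: {P1, P2, P3, Q4} is a vertex cover of size 4 (every listed pair touches it), so no matching can be larger.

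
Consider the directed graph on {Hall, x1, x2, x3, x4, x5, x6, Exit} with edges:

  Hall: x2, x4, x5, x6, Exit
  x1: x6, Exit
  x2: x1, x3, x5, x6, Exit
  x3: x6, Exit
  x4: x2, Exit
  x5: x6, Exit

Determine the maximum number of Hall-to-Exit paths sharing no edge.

4

Assign every edge capacity 1; by Menger, the answer equals the max flow.
Path Hall→Exit (+1); total 1.
Path Hall→x2→Exit (+1); total 2.
Path Hall→x4→Exit (+1); total 3.
Path Hall→x5→Exit (+1); total 4.
No residual Hall→Exit path; max flow = 4.
Certifying cut of size 4: {Hall→Exit, Hall→x2, Hall→x4, Hall→x5}.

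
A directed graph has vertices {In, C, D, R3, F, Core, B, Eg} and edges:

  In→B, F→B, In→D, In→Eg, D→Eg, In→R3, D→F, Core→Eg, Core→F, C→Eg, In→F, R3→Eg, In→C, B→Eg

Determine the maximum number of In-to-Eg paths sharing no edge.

5

Assign every edge capacity 1; by Menger, the answer equals the max flow.
Path In→Eg (+1); total 1.
Path In→C→Eg (+1); total 2.
Path In→D→Eg (+1); total 3.
Path In→R3→Eg (+1); total 4.
Path In→B→Eg (+1); total 5.
No residual In→Eg path; max flow = 5.
Certifying cut of size 5: {B→Eg, In→C, In→D, In→Eg, In→R3}.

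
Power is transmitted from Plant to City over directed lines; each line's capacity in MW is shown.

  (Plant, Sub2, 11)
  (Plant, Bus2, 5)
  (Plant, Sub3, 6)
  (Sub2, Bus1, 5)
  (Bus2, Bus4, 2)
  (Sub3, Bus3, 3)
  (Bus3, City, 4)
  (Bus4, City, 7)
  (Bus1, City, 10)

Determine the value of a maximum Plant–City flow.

10

Augment Plant→Sub2→Bus1→City: bottleneck 5, flow now 5.
Augment Plant→Bus2→Bus4→City: bottleneck 2, flow now 7.
Augment Plant→Sub3→Bus3→City: bottleneck 3, flow now 10.
No augmenting path remains; maximum flow = 10.
In the residual graph, reachable from Plant: {Plant, Sub2, Bus2, Sub3}.
Min-cut edges: Sub2→Bus1 (5), Bus2→Bus4 (2), Sub3→Bus3 (3); capacity 5 + 2 + 3 = 10.
This cut is saturated, so no flow can exceed 10.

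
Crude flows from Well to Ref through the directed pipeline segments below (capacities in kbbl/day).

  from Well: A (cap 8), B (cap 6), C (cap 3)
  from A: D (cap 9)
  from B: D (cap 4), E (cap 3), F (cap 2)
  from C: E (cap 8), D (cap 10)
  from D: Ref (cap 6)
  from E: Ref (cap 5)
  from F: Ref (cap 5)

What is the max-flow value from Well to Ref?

13

Augment Well→A→D→Ref: bottleneck 6, flow now 6.
Augment Well→B→E→Ref: bottleneck 3, flow now 9.
Augment Well→B→F→Ref: bottleneck 2, flow now 11.
Augment Well→C→E→Ref: bottleneck 2, flow now 13.
No augmenting path remains; maximum flow = 13.
In the residual graph, reachable from Well: {Well, A, B, C, D, E}.
Min-cut edges: B→F (2), D→Ref (6), E→Ref (5); capacity 2 + 6 + 5 = 13.
This cut is saturated, so no flow can exceed 13.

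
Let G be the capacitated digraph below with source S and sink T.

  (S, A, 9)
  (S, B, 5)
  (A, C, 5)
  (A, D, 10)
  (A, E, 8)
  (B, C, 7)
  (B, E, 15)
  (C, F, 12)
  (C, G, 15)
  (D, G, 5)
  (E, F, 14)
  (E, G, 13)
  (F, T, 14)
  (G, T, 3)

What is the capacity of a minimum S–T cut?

Augment S→A→C→F→T: bottleneck 5, flow now 5.
Augment S→A→D→G→T: bottleneck 3, flow now 8.
Augment S→A→E→F→T: bottleneck 1, flow now 9.
Augment S→B→C→F→T: bottleneck 5, flow now 14.
No augmenting path remains; maximum flow = 14.
By max-flow min-cut, the minimum cut capacity equals the max flow.
In the residual graph, reachable from S: {S}.
Min-cut edges: S→A (9), S→B (5); capacity 9 + 5 = 14.

14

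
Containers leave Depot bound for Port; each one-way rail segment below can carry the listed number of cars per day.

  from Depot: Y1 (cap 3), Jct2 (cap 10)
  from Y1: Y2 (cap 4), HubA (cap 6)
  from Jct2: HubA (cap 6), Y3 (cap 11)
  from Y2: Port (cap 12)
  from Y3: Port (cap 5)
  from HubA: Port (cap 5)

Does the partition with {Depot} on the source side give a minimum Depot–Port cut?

Yes — it is a minimum cut (capacity 13).

Given cut capacity: 3 + 10 = 13.
Augment Depot→Y1→Y2→Port: bottleneck 3, flow now 3.
Augment Depot→Jct2→Y3→Port: bottleneck 5, flow now 8.
Augment Depot→Jct2→HubA→Port: bottleneck 5, flow now 13.
No augmenting path remains; maximum flow = 13.
Cut capacity 13 equals the max flow, so it is a minimum cut.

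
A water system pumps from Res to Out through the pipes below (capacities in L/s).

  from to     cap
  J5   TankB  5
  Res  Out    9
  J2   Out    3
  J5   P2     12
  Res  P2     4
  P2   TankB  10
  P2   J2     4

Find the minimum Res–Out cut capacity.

Augment Res→Out: bottleneck 9, flow now 9.
Augment Res→P2→J2→Out: bottleneck 3, flow now 12.
No augmenting path remains; maximum flow = 12.
By max-flow min-cut, the minimum cut capacity equals the max flow.
In the residual graph, reachable from Res: {Res, P2, TankB, J2}.
Min-cut edges: Res→Out (9), J2→Out (3); capacity 9 + 3 = 12.

12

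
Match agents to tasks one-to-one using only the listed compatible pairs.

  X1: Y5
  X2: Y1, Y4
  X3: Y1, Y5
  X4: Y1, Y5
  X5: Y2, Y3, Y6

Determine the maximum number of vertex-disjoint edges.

Unit-capacity flow: source→left, listed edges, right→sink; max matching = max flow.
Augmenting path X1→Y5 (+1); matched 1.
Augmenting path X2→Y1 (+1); matched 2.
Augmenting path X5→Y2 (+1); matched 3.
Augmenting path X3→Y1→X2→Y4 (+1); matched 4.
No augmenting path remains; maximum matching = 4.
König certificate: {X2, X5, Y1, Y5} is a vertex cover of size 4 (every listed pair touches it), so no matching can be larger.

4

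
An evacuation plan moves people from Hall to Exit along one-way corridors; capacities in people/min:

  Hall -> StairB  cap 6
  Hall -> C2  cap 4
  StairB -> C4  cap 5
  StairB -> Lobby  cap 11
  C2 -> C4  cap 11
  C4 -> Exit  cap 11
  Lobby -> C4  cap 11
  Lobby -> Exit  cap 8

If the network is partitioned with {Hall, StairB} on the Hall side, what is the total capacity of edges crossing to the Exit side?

Edges leaving {Hall, StairB}: Hall→C2 (4), StairB→C4 (5), StairB→Lobby (11).
Cut capacity = 4 + 5 + 11 = 20.

20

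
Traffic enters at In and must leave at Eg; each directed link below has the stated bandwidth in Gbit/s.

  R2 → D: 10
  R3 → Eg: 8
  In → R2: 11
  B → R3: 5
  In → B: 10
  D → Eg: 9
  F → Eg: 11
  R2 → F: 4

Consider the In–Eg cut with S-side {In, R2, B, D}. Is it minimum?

Given cut capacity: 4 + 5 + 9 = 18.
Augment In→R2→D→Eg: bottleneck 9, flow now 9.
Augment In→R2→F→Eg: bottleneck 2, flow now 11.
Augment In→B→R3→Eg: bottleneck 5, flow now 16.
No augmenting path remains; maximum flow = 16.
In the residual graph, reachable from In: {In, B}.
Min-cut edges: In→R2 (11), B→R3 (5); capacity 11 + 5 = 16.
Cut capacity 18 exceeds the max flow 16, so it is not minimum.

No — its capacity is 18, but the minimum cut has capacity 16.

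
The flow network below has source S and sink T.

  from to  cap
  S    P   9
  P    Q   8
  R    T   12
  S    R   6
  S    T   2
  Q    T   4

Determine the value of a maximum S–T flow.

12

Augment S→T: bottleneck 2, flow now 2.
Augment S→R→T: bottleneck 6, flow now 8.
Augment S→P→Q→T: bottleneck 4, flow now 12.
No augmenting path remains; maximum flow = 12.
In the residual graph, reachable from S: {S, P, Q}.
Min-cut edges: S→R (6), S→T (2), Q→T (4); capacity 6 + 2 + 4 = 12.
This cut is saturated, so no flow can exceed 12.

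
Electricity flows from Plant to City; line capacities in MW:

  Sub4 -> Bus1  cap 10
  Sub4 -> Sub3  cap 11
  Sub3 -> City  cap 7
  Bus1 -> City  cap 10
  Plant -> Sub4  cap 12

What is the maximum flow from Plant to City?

12

Augment Plant→Sub4→Sub3→City: bottleneck 7, flow now 7.
Augment Plant→Sub4→Bus1→City: bottleneck 5, flow now 12.
No augmenting path remains; maximum flow = 12.
In the residual graph, reachable from Plant: {Plant}.
Min-cut edges: Plant→Sub4 (12); capacity 12 = 12.
This cut is saturated, so no flow can exceed 12.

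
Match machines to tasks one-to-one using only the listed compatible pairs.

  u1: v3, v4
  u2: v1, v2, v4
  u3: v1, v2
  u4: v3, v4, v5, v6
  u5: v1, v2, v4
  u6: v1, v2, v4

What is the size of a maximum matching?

5

Unit-capacity flow: source→left, listed edges, right→sink; max matching = max flow.
Augmenting path u1→v3 (+1); matched 1.
Augmenting path u2→v1 (+1); matched 2.
Augmenting path u3→v2 (+1); matched 3.
Augmenting path u4→v4 (+1); matched 4.
Augmenting path u5→v4→u4→v5 (+1); matched 5.
No augmenting path remains; maximum matching = 5.
König certificate: {u1, u4, v1, v2, v4} is a vertex cover of size 5 (every listed pair touches it), so no matching can be larger.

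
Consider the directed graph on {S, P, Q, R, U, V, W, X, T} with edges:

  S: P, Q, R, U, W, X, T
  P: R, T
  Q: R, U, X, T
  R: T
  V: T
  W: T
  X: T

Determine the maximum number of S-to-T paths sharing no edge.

Assign every edge capacity 1; by Menger, the answer equals the max flow.
Path S→T (+1); total 1.
Path S→P→T (+1); total 2.
Path S→Q→T (+1); total 3.
Path S→R→T (+1); total 4.
Path S→W→T (+1); total 5.
Path S→X→T (+1); total 6.
No residual S→T path; max flow = 6.
Certifying cut of size 6: {S→P, S→Q, S→R, S→T, S→W, S→X}.

6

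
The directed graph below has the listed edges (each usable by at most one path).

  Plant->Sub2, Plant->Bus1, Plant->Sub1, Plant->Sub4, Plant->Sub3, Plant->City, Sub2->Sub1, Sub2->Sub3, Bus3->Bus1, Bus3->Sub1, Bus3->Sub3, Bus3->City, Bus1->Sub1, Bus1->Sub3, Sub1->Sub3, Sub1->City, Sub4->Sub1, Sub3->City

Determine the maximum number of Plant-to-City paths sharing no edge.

Assign every edge capacity 1; by Menger, the answer equals the max flow.
Path Plant→City (+1); total 1.
Path Plant→Sub1→City (+1); total 2.
Path Plant→Sub3→City (+1); total 3.
No residual Plant→City path; max flow = 3.
Certifying cut of size 3: {Plant→City, Sub1→City, Sub3→City}.

3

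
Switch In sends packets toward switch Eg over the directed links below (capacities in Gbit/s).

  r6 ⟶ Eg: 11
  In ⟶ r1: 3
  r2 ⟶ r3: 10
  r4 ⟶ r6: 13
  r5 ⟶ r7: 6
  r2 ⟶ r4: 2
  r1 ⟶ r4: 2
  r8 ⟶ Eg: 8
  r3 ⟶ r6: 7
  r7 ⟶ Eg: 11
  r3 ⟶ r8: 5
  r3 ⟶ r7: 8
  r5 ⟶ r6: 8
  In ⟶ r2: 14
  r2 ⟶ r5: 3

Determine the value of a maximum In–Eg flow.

16

Augment In→r1→r4→r6→Eg: bottleneck 2, flow now 2.
Augment In→r2→r3→r6→Eg: bottleneck 7, flow now 9.
Augment In→r2→r3→r7→Eg: bottleneck 3, flow now 12.
Augment In→r2→r4→r6→Eg: bottleneck 2, flow now 14.
Augment In→r2→r5→r7→Eg: bottleneck 2, flow now 16.
No augmenting path remains; maximum flow = 16.
In the residual graph, reachable from In: {In, r1}.
Min-cut edges: In→r2 (14), r1→r4 (2); capacity 14 + 2 = 16.
This cut is saturated, so no flow can exceed 16.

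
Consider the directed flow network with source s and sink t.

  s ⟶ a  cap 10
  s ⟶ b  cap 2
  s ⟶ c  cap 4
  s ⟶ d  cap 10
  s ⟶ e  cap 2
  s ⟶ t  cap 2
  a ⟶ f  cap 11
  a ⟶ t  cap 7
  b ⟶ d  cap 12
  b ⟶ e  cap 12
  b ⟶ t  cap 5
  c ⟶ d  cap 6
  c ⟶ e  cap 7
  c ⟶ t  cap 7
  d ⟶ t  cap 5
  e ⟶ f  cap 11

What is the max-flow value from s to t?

Augment s→t: bottleneck 2, flow now 2.
Augment s→a→t: bottleneck 7, flow now 9.
Augment s→b→t: bottleneck 2, flow now 11.
Augment s→c→t: bottleneck 4, flow now 15.
Augment s→d→t: bottleneck 5, flow now 20.
No augmenting path remains; maximum flow = 20.
In the residual graph, reachable from s: {s, a, d, e, f}.
Min-cut edges: s→b (2), s→c (4), s→t (2), a→t (7), d→t (5); capacity 2 + 4 + 2 + 7 + 5 = 20.
This cut is saturated, so no flow can exceed 20.

20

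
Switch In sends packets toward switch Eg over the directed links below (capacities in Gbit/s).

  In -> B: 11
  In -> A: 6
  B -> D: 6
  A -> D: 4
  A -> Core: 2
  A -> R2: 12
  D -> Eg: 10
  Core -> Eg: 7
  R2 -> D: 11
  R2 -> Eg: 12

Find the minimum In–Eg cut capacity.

12

Augment In→B→D→Eg: bottleneck 6, flow now 6.
Augment In→A→D→Eg: bottleneck 4, flow now 10.
Augment In→A→Core→Eg: bottleneck 2, flow now 12.
No augmenting path remains; maximum flow = 12.
By max-flow min-cut, the minimum cut capacity equals the max flow.
In the residual graph, reachable from In: {In, B}.
Min-cut edges: In→A (6), B→D (6); capacity 6 + 6 = 12.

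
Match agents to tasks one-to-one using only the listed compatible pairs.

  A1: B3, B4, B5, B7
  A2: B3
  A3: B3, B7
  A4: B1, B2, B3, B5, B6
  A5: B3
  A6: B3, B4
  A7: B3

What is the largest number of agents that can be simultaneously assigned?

Unit-capacity flow: source→left, listed edges, right→sink; max matching = max flow.
Augmenting path A1→B3 (+1); matched 1.
Augmenting path A3→B7 (+1); matched 2.
Augmenting path A4→B1 (+1); matched 3.
Augmenting path A6→B4 (+1); matched 4.
Augmenting path A2→B3→A1→B5 (+1); matched 5.
No augmenting path remains; maximum matching = 5.
König certificate: {A1, A3, A4, A6, B3} is a vertex cover of size 5 (every listed pair touches it), so no matching can be larger.

5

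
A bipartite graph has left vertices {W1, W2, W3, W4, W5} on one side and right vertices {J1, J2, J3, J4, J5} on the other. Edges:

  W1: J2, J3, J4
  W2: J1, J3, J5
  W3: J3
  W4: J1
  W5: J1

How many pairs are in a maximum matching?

Unit-capacity flow: source→left, listed edges, right→sink; max matching = max flow.
Augmenting path W1→J2 (+1); matched 1.
Augmenting path W2→J1 (+1); matched 2.
Augmenting path W3→J3 (+1); matched 3.
Augmenting path W4→J1→W2→J5 (+1); matched 4.
No augmenting path remains; maximum matching = 4.
König certificate: {W1, W2, W3, J1} is a vertex cover of size 4 (every listed pair touches it), so no matching can be larger.

4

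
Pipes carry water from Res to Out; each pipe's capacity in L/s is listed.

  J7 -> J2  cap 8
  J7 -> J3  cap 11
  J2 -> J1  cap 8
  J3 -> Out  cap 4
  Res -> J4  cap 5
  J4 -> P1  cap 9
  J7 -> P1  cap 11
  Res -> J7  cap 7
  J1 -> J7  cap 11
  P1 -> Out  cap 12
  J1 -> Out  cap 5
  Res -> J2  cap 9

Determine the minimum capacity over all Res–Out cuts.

20

Augment Res→J7→P1→Out: bottleneck 7, flow now 7.
Augment Res→J2→J1→Out: bottleneck 5, flow now 12.
Augment Res→J4→P1→Out: bottleneck 5, flow now 17.
Augment Res→J2→J1→J7→J3→Out: bottleneck 3, flow now 20.
No augmenting path remains; maximum flow = 20.
By max-flow min-cut, the minimum cut capacity equals the max flow.
In the residual graph, reachable from Res: {Res, J2}.
Min-cut edges: Res→J7 (7), Res→J4 (5), J2→J1 (8); capacity 7 + 5 + 8 = 20.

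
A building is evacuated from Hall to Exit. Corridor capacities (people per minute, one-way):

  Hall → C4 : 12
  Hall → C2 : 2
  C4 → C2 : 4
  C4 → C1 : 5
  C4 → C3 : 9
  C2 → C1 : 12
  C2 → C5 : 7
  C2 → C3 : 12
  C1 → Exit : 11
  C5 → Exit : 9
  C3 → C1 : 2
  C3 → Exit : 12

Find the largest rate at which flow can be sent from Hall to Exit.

14

Augment Hall→C4→C1→Exit: bottleneck 5, flow now 5.
Augment Hall→C4→C3→Exit: bottleneck 7, flow now 12.
Augment Hall→C2→C1→Exit: bottleneck 2, flow now 14.
No augmenting path remains; maximum flow = 14.
In the residual graph, reachable from Hall: {Hall}.
Min-cut edges: Hall→C4 (12), Hall→C2 (2); capacity 12 + 2 = 14.
This cut is saturated, so no flow can exceed 14.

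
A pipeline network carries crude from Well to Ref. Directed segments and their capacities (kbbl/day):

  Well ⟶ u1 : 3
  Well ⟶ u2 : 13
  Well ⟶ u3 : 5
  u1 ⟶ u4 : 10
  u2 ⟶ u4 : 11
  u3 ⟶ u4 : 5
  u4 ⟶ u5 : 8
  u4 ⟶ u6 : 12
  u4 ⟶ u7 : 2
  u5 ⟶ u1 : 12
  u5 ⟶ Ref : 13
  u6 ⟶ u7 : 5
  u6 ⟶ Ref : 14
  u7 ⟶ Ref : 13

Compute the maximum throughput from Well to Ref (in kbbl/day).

Augment Well→u1→u4→u5→Ref: bottleneck 3, flow now 3.
Augment Well→u2→u4→u5→Ref: bottleneck 5, flow now 8.
Augment Well→u2→u4→u6→Ref: bottleneck 6, flow now 14.
Augment Well→u3→u4→u6→Ref: bottleneck 5, flow now 19.
No augmenting path remains; maximum flow = 19.
In the residual graph, reachable from Well: {Well, u2}.
Min-cut edges: Well→u1 (3), Well→u3 (5), u2→u4 (11); capacity 3 + 5 + 11 = 19.
This cut is saturated, so no flow can exceed 19.

19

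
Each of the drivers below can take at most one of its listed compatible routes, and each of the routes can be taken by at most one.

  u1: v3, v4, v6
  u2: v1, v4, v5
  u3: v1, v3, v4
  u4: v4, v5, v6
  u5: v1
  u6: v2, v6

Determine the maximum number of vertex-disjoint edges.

Unit-capacity flow: source→left, listed edges, right→sink; max matching = max flow.
Augmenting path u1→v3 (+1); matched 1.
Augmenting path u2→v1 (+1); matched 2.
Augmenting path u3→v4 (+1); matched 3.
Augmenting path u4→v5 (+1); matched 4.
Augmenting path u6→v2 (+1); matched 5.
Augmenting path u5→v1→u2→v5→u4→v6 (+1); matched 6.
No augmenting path remains; maximum matching = 6.
König certificate: {u1, u2, u3, u4, u5, u6} is a vertex cover of size 6 (every listed pair touches it), so no matching can be larger.

6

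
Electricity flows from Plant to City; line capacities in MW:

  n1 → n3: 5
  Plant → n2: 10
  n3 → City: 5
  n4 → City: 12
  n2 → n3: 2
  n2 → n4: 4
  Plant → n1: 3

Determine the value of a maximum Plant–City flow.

Augment Plant→n1→n3→City: bottleneck 3, flow now 3.
Augment Plant→n2→n3→City: bottleneck 2, flow now 5.
Augment Plant→n2→n4→City: bottleneck 4, flow now 9.
No augmenting path remains; maximum flow = 9.
In the residual graph, reachable from Plant: {Plant, n2}.
Min-cut edges: Plant→n1 (3), n2→n3 (2), n2→n4 (4); capacity 3 + 2 + 4 = 9.
This cut is saturated, so no flow can exceed 9.

9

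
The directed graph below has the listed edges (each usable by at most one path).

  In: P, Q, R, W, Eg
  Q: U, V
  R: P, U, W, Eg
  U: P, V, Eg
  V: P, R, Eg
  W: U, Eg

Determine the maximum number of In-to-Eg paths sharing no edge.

Assign every edge capacity 1; by Menger, the answer equals the max flow.
Path In→Eg (+1); total 1.
Path In→R→Eg (+1); total 2.
Path In→W→Eg (+1); total 3.
Path In→Q→U→Eg (+1); total 4.
No residual In→Eg path; max flow = 4.
Certifying cut of size 4: {In→Eg, In→Q, In→R, In→W}.

4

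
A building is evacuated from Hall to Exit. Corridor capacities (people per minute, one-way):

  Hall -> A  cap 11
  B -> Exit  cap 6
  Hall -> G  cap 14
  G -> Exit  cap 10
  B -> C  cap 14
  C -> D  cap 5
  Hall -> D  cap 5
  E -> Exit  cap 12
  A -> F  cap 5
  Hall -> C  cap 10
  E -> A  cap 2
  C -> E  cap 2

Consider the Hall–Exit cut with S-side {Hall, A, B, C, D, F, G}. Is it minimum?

No — its capacity is 18, but the minimum cut has capacity 12.

Given cut capacity: 6 + 2 + 10 = 18.
Augment Hall→G→Exit: bottleneck 10, flow now 10.
Augment Hall→C→E→Exit: bottleneck 2, flow now 12.
No augmenting path remains; maximum flow = 12.
In the residual graph, reachable from Hall: {Hall, A, C, D, F, G}.
Min-cut edges: C→E (2), G→Exit (10); capacity 2 + 10 = 12.
Cut capacity 18 exceeds the max flow 12, so it is not minimum.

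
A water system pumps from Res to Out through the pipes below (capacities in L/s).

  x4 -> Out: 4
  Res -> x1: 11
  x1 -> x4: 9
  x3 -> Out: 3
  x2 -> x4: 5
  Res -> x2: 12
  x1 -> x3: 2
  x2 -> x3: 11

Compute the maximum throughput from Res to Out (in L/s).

Augment Res→x1→x3→Out: bottleneck 2, flow now 2.
Augment Res→x1→x4→Out: bottleneck 4, flow now 6.
Augment Res→x2→x3→Out: bottleneck 1, flow now 7.
No augmenting path remains; maximum flow = 7.
In the residual graph, reachable from Res: {Res, x1, x2, x3, x4}.
Min-cut edges: x3→Out (3), x4→Out (4); capacity 3 + 4 = 7.
This cut is saturated, so no flow can exceed 7.

7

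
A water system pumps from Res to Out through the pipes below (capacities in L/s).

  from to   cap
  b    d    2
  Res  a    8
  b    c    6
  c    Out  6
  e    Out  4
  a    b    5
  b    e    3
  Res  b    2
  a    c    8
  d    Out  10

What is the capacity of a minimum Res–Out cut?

10

Augment Res→a→c→Out: bottleneck 6, flow now 6.
Augment Res→b→d→Out: bottleneck 2, flow now 8.
Augment Res→a→b→e→Out: bottleneck 2, flow now 10.
No augmenting path remains; maximum flow = 10.
By max-flow min-cut, the minimum cut capacity equals the max flow.
In the residual graph, reachable from Res: {Res}.
Min-cut edges: Res→a (8), Res→b (2); capacity 8 + 2 = 10.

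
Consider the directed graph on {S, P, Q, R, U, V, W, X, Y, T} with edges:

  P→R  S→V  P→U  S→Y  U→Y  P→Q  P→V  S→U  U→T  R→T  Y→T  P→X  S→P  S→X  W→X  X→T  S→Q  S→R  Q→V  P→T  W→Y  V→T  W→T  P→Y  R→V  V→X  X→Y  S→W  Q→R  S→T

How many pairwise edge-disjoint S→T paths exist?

Assign every edge capacity 1; by Menger, the answer equals the max flow.
Path S→T (+1); total 1.
Path S→P→T (+1); total 2.
Path S→R→T (+1); total 3.
Path S→U→T (+1); total 4.
Path S→V→T (+1); total 5.
Path S→W→T (+1); total 6.
Path S→X→T (+1); total 7.
Path S→Y→T (+1); total 8.
No residual S→T path; max flow = 8.
Certifying cut of size 8: {R→T, S→P, S→T, S→U, S→W, V→T, X→T, Y→T}.

8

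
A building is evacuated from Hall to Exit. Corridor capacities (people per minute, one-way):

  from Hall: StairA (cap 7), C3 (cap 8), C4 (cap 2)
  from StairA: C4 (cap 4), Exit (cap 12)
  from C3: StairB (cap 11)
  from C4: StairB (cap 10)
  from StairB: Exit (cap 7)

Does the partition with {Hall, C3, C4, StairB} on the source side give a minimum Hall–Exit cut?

Yes — it is a minimum cut (capacity 14).

Given cut capacity: 7 + 7 = 14.
Augment Hall→StairA→Exit: bottleneck 7, flow now 7.
Augment Hall→C3→StairB→Exit: bottleneck 7, flow now 14.
No augmenting path remains; maximum flow = 14.
Cut capacity 14 equals the max flow, so it is a minimum cut.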